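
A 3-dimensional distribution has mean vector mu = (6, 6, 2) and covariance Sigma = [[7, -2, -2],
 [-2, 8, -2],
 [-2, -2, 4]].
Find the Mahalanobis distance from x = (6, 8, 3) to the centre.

Step 1 — centre the observation: (x - mu) = (0, 2, 1).

Step 2 — invert Sigma (cofactor / det for 3×3, or solve directly):
  Sigma^{-1} = [[0.2121, 0.0909, 0.1515],
 [0.0909, 0.1818, 0.1364],
 [0.1515, 0.1364, 0.3939]].

Step 3 — form the quadratic (x - mu)^T · Sigma^{-1} · (x - mu):
  Sigma^{-1} · (x - mu) = (0.3333, 0.5, 0.6667).
  (x - mu)^T · [Sigma^{-1} · (x - mu)] = (0)·(0.3333) + (2)·(0.5) + (1)·(0.6667) = 1.6667.

Step 4 — take square root: d = √(1.6667) ≈ 1.291.

d(x, mu) = √(1.6667) ≈ 1.291


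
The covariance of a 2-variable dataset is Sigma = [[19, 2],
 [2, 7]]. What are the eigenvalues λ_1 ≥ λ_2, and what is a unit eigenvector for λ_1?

Step 1 — characteristic polynomial of 2×2 Sigma:
  det(Sigma - λI) = λ² - trace · λ + det = 0.
  trace = 19 + 7 = 26, det = 19·7 - (2)² = 129.
Step 2 — discriminant:
  Δ = trace² - 4·det = 676 - 516 = 160.
Step 3 — eigenvalues:
  λ = (trace ± √Δ)/2 = (26 ± 12.6491)/2,
  λ_1 = 19.3246,  λ_2 = 6.6754.

Step 4 — unit eigenvector for λ_1: solve (Sigma - λ_1 I)v = 0. First row:
  (19 - 19.3246)·v_x + (2)·v_y = 0, i.e. (-0.3246)·v_x + (2)·v_y = 0,
  so v ∝ (b, λ_1 - a) = (2, 0.3246) = u.
  ||u|| = √((2)² + (0.3246)²) = √(4.1053) ≈ 2.0262,
  v_1 = u/||u|| ≈ (0.9871, 0.1602) (||v_1|| = 1).

λ_1 = 19.3246,  λ_2 = 6.6754;  v_1 ≈ (0.9871, 0.1602)


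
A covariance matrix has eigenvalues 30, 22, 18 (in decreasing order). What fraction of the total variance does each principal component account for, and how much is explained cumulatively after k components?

Step 1 — total variance = trace(Sigma) = Σ λ_i = 30 + 22 + 18 = 70.

Step 2 — fraction explained by component i = λ_i / Σ λ:
  PC1: 30/70 = 0.4286
  PC2: 22/70 = 0.3143
  PC3: 18/70 = 0.2571

Step 3 — cumulative fraction after k components = (λ_1 + ... + λ_k) / Σ λ:
  k = 1: 30/70 = 0.4286
  k = 2: (30 + 22)/70 = 52/70 = 0.7429
  k = 3: (30 + 22 + 18)/70 = 70/70 = 1

Summary (fraction, with percent):

explained: PC1 0.4286 (42.86%), PC2 0.3143 (31.43%), PC3 0.2571 (25.71%);  cumulative: 0.4286, 0.7429, 1


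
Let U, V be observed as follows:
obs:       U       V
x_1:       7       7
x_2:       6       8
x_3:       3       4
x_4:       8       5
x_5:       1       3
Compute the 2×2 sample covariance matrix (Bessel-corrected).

Step 1 — column means:
  mean(U) = (7 + 6 + 3 + 8 + 1) / 5 = 25/5 = 5
  mean(V) = (7 + 8 + 4 + 5 + 3) / 5 = 27/5 = 5.4

Step 2 — sample covariance S[i,j] = (1/(n-1)) · Σ_k (x_{k,i} - mean_i) · (x_{k,j} - mean_j), with n-1 = 4.
  S[U,U] = ((2)·(2) + (1)·(1) + (-2)·(-2) + (3)·(3) + (-4)·(-4)) / 4 = 34/4 = 8.5
  S[U,V] = ((2)·(1.6) + (1)·(2.6) + (-2)·(-1.4) + (3)·(-0.4) + (-4)·(-2.4)) / 4 = 17/4 = 4.25
  S[V,V] = ((1.6)·(1.6) + (2.6)·(2.6) + (-1.4)·(-1.4) + (-0.4)·(-0.4) + (-2.4)·(-2.4)) / 4 = 17.2/4 = 4.3

S is symmetric (S[j,i] = S[i,j]). Assembling:

S = [[8.5, 4.25],
 [4.25, 4.3]]


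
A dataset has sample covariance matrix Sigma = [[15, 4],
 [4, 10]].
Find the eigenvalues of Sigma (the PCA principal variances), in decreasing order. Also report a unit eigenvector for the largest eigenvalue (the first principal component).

Step 1 — characteristic polynomial of 2×2 Sigma:
  det(Sigma - λI) = λ² - trace · λ + det = 0.
  trace = 15 + 10 = 25, det = 15·10 - (4)² = 134.
Step 2 — discriminant:
  Δ = trace² - 4·det = 625 - 536 = 89.
Step 3 — eigenvalues:
  λ = (trace ± √Δ)/2 = (25 ± 9.434)/2,
  λ_1 = 17.217,  λ_2 = 7.783.

Step 4 — unit eigenvector for λ_1: solve (Sigma - λ_1 I)v = 0. First row:
  (15 - 17.217)·v_x + (4)·v_y = 0, i.e. (-2.217)·v_x + (4)·v_y = 0,
  so v ∝ (b, λ_1 - a) = (4, 2.217) = u.
  ||u|| = √((4)² + (2.217)²) = √(20.915) ≈ 4.5733,
  v_1 = u/||u|| ≈ (0.8746, 0.4848) (||v_1|| = 1).

λ_1 = 17.217,  λ_2 = 7.783;  v_1 ≈ (0.8746, 0.4848)


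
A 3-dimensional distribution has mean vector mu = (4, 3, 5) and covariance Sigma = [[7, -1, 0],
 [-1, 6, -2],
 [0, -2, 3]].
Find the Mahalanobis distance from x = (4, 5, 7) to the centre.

Step 1 — centre the observation: (x - mu) = (0, 2, 2).

Step 2 — invert Sigma (cofactor / det for 3×3, or solve directly):
  Sigma^{-1} = [[0.1474, 0.0316, 0.0211],
 [0.0316, 0.2211, 0.1474],
 [0.0211, 0.1474, 0.4316]].

Step 3 — form the quadratic (x - mu)^T · Sigma^{-1} · (x - mu):
  Sigma^{-1} · (x - mu) = (0.1053, 0.7368, 1.1579).
  (x - mu)^T · [Sigma^{-1} · (x - mu)] = (0)·(0.1053) + (2)·(0.7368) + (2)·(1.1579) = 3.7895.

Step 4 — take square root: d = √(3.7895) ≈ 1.9467.

d(x, mu) = √(3.7895) ≈ 1.9467


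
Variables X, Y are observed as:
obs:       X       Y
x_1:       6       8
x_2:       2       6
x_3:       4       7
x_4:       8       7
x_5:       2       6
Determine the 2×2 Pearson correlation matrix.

Step 1 — column means:
  mean(X) = (6 + 2 + 4 + 8 + 2) / 5 = 22/5 = 4.4
  mean(Y) = (8 + 6 + 7 + 7 + 6) / 5 = 34/5 = 6.8

Step 2 — sample variances and covariances s[i,j] = (1/(n-1)) · Σ_k (x_{k,i} - mean_i) · (x_{k,j} - mean_j), with n-1 = 4:
  s[X,X] = ((1.6)·(1.6) + (-2.4)·(-2.4) + (-0.4)·(-0.4) + (3.6)·(3.6) + (-2.4)·(-2.4)) / 4 = 27.2/4 = 6.8
  s[X,Y] = ((1.6)·(1.2) + (-2.4)·(-0.8) + (-0.4)·(0.2) + (3.6)·(0.2) + (-2.4)·(-0.8)) / 4 = 6.4/4 = 1.6
  s[Y,Y] = ((1.2)·(1.2) + (-0.8)·(-0.8) + (0.2)·(0.2) + (0.2)·(0.2) + (-0.8)·(-0.8)) / 4 = 2.8/4 = 0.7
  Sample standard deviations s_i = √(s[i,i]):
  s(X) = √(6.8) = 2.6077
  s(Y) = √(0.7) = 0.8367

Step 3 — r_{ij} = s_{ij} / (s_i · s_j):
  r[X,X] = 1 (diagonal).
  r[X,Y] = 1.6 / (2.6077 · 0.8367) = 1.6 / 2.1817 = 0.7334
  r[Y,Y] = 1 (diagonal).

R is symmetric with unit diagonal. Assembling:

R = [[1, 0.7334],
 [0.7334, 1]]


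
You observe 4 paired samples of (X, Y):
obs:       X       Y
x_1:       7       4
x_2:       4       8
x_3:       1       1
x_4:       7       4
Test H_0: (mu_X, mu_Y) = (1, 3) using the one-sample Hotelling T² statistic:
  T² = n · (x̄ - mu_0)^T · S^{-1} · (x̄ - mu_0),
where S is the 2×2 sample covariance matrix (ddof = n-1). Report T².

Step 1 — sample mean vector:
  mean(X) = (7 + 4 + 1 + 7) / 4 = 19/4 = 4.75
  mean(Y) = (4 + 8 + 1 + 4) / 4 = 17/4 = 4.25
  x̄ = (4.75, 4.25),  deviation x̄ - mu_0 = (4.75, 4.25) - (1, 3) = (3.75, 1.25).

Step 2 — sample covariance matrix, S[i,j] = (1/(n-1)) · Σ_k (x_{k,i} - mean_i) · (x_{k,j} - mean_j), divisor n-1 = 3:
  S[X,X] = ((2.25)·(2.25) + (-0.75)·(-0.75) + (-3.75)·(-3.75) + (2.25)·(2.25)) / 3 = 24.75/3 = 8.25
  S[X,Y] = ((2.25)·(-0.25) + (-0.75)·(3.75) + (-3.75)·(-3.25) + (2.25)·(-0.25)) / 3 = 8.25/3 = 2.75
  S[Y,Y] = ((-0.25)·(-0.25) + (3.75)·(3.75) + (-3.25)·(-3.25) + (-0.25)·(-0.25)) / 3 = 24.75/3 = 8.25
  S = [[8.25, 2.75],
 [2.75, 8.25]].

Step 3 — invert S. det(S) = 8.25·8.25 - (2.75)² = 60.5.
  S^{-1} = (1/det) · [[d, -b], [-b, a]] = [[0.1364, -0.0455],
 [-0.0455, 0.1364]].

Step 4 — quadratic form (x̄ - mu_0)^T · S^{-1} · (x̄ - mu_0):
  S^{-1} · (x̄ - mu_0) = (0.4545, 0),
  (x̄ - mu_0)^T · [...] = (3.75)·(0.4545) + (1.25)·(0) = 1.7045.

Step 5 — scale by n: T² = 4 · 1.7045 = 6.8182.

T² ≈ 6.8182


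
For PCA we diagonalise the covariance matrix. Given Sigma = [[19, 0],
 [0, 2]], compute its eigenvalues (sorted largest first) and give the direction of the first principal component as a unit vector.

Step 1 — characteristic polynomial of 2×2 Sigma:
  det(Sigma - λI) = λ² - trace · λ + det = 0.
  trace = 19 + 2 = 21, det = 19·2 - (0)² = 38.
Step 2 — discriminant:
  Δ = trace² - 4·det = 441 - 152 = 289.
Step 3 — eigenvalues:
  λ = (trace ± √Δ)/2 = (21 ± 17)/2,
  λ_1 = 19,  λ_2 = 2.

Step 4 — unit eigenvector for λ_1: Sigma is diagonal, so its eigenvectors are the coordinate axes. λ_1 = 19 is the diagonal entry on the first coordinate axis, hence
  v_1 = (1, 0) (||v_1|| = 1).

λ_1 = 19,  λ_2 = 2;  v_1 ≈ (1, 0)


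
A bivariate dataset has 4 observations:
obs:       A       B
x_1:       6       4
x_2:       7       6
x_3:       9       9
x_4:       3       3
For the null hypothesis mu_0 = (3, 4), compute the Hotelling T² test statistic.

Step 1 — sample mean vector:
  mean(A) = (6 + 7 + 9 + 3) / 4 = 25/4 = 6.25
  mean(B) = (4 + 6 + 9 + 3) / 4 = 22/4 = 5.5
  x̄ = (6.25, 5.5),  deviation x̄ - mu_0 = (6.25, 5.5) - (3, 4) = (3.25, 1.5).

Step 2 — sample covariance matrix, S[i,j] = (1/(n-1)) · Σ_k (x_{k,i} - mean_i) · (x_{k,j} - mean_j), divisor n-1 = 3:
  S[A,A] = ((-0.25)·(-0.25) + (0.75)·(0.75) + (2.75)·(2.75) + (-3.25)·(-3.25)) / 3 = 18.75/3 = 6.25
  S[A,B] = ((-0.25)·(-1.5) + (0.75)·(0.5) + (2.75)·(3.5) + (-3.25)·(-2.5)) / 3 = 18.5/3 = 6.1667
  S[B,B] = ((-1.5)·(-1.5) + (0.5)·(0.5) + (3.5)·(3.5) + (-2.5)·(-2.5)) / 3 = 21/3 = 7
  S = [[6.25, 6.1667],
 [6.1667, 7]].

Step 3 — invert S. det(S) = 6.25·7 - (6.1667)² = 5.7222.
  S^{-1} = (1/det) · [[d, -b], [-b, a]] = [[1.2233, -1.0777],
 [-1.0777, 1.0922]].

Step 4 — quadratic form (x̄ - mu_0)^T · S^{-1} · (x̄ - mu_0):
  S^{-1} · (x̄ - mu_0) = (2.3592, -1.8641),
  (x̄ - mu_0)^T · [...] = (3.25)·(2.3592) + (1.5)·(-1.8641) = 4.8714.

Step 5 — scale by n: T² = 4 · 4.8714 = 19.4854.

T² ≈ 19.4854


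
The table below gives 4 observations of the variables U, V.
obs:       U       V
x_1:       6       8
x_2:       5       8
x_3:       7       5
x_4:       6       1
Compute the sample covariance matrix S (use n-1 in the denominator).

Step 1 — column means:
  mean(U) = (6 + 5 + 7 + 6) / 4 = 24/4 = 6
  mean(V) = (8 + 8 + 5 + 1) / 4 = 22/4 = 5.5

Step 2 — sample covariance S[i,j] = (1/(n-1)) · Σ_k (x_{k,i} - mean_i) · (x_{k,j} - mean_j), with n-1 = 3.
  S[U,U] = ((0)·(0) + (-1)·(-1) + (1)·(1) + (0)·(0)) / 3 = 2/3 = 0.6667
  S[U,V] = ((0)·(2.5) + (-1)·(2.5) + (1)·(-0.5) + (0)·(-4.5)) / 3 = -3/3 = -1
  S[V,V] = ((2.5)·(2.5) + (2.5)·(2.5) + (-0.5)·(-0.5) + (-4.5)·(-4.5)) / 3 = 33/3 = 11

S is symmetric (S[j,i] = S[i,j]). Assembling:

S = [[0.6667, -1],
 [-1, 11]]


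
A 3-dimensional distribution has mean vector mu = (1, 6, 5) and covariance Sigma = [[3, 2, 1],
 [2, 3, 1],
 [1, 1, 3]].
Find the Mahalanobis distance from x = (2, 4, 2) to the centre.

Step 1 — centre the observation: (x - mu) = (1, -2, -3).

Step 2 — invert Sigma (cofactor / det for 3×3, or solve directly):
  Sigma^{-1} = [[0.6154, -0.3846, -0.0769],
 [-0.3846, 0.6154, -0.0769],
 [-0.0769, -0.0769, 0.3846]].

Step 3 — form the quadratic (x - mu)^T · Sigma^{-1} · (x - mu):
  Sigma^{-1} · (x - mu) = (1.6154, -1.3846, -1.0769).
  (x - mu)^T · [Sigma^{-1} · (x - mu)] = (1)·(1.6154) + (-2)·(-1.3846) + (-3)·(-1.0769) = 7.6154.

Step 4 — take square root: d = √(7.6154) ≈ 2.7596.

d(x, mu) = √(7.6154) ≈ 2.7596


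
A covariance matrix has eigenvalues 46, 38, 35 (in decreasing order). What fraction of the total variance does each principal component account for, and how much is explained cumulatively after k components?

Step 1 — total variance = trace(Sigma) = Σ λ_i = 46 + 38 + 35 = 119.

Step 2 — fraction explained by component i = λ_i / Σ λ:
  PC1: 46/119 = 0.3866
  PC2: 38/119 = 0.3193
  PC3: 35/119 = 0.2941

Step 3 — cumulative fraction after k components = (λ_1 + ... + λ_k) / Σ λ:
  k = 1: 46/119 = 0.3866
  k = 2: (46 + 38)/119 = 84/119 = 0.7059
  k = 3: (46 + 38 + 35)/119 = 119/119 = 1

Summary (fraction, with percent):

explained: PC1 0.3866 (38.66%), PC2 0.3193 (31.93%), PC3 0.2941 (29.41%);  cumulative: 0.3866, 0.7059, 1


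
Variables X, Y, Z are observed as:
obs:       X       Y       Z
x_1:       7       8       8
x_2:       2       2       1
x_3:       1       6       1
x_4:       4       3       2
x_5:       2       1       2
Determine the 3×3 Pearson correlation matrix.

Step 1 — column means:
  mean(X) = (7 + 2 + 1 + 4 + 2) / 5 = 16/5 = 3.2
  mean(Y) = (8 + 2 + 6 + 3 + 1) / 5 = 20/5 = 4
  mean(Z) = (8 + 1 + 1 + 2 + 2) / 5 = 14/5 = 2.8

Step 2 — sample variances and covariances s[i,j] = (1/(n-1)) · Σ_k (x_{k,i} - mean_i) · (x_{k,j} - mean_j), with n-1 = 4:
  s[X,X] = ((3.8)·(3.8) + (-1.2)·(-1.2) + (-2.2)·(-2.2) + (0.8)·(0.8) + (-1.2)·(-1.2)) / 4 = 22.8/4 = 5.7
  s[X,Y] = ((3.8)·(4) + (-1.2)·(-2) + (-2.2)·(2) + (0.8)·(-1) + (-1.2)·(-3)) / 4 = 16/4 = 4
  s[X,Z] = ((3.8)·(5.2) + (-1.2)·(-1.8) + (-2.2)·(-1.8) + (0.8)·(-0.8) + (-1.2)·(-0.8)) / 4 = 26.2/4 = 6.55
  s[Y,Y] = ((4)·(4) + (-2)·(-2) + (2)·(2) + (-1)·(-1) + (-3)·(-3)) / 4 = 34/4 = 8.5
  s[Y,Z] = ((4)·(5.2) + (-2)·(-1.8) + (2)·(-1.8) + (-1)·(-0.8) + (-3)·(-0.8)) / 4 = 24/4 = 6
  s[Z,Z] = ((5.2)·(5.2) + (-1.8)·(-1.8) + (-1.8)·(-1.8) + (-0.8)·(-0.8) + (-0.8)·(-0.8)) / 4 = 34.8/4 = 8.7
  Sample standard deviations s_i = √(s[i,i]):
  s(X) = √(5.7) = 2.3875
  s(Y) = √(8.5) = 2.9155
  s(Z) = √(8.7) = 2.9496

Step 3 — r_{ij} = s_{ij} / (s_i · s_j):
  r[X,X] = 1 (diagonal).
  r[X,Y] = 4 / (2.3875 · 2.9155) = 4 / 6.9606 = 0.5747
  r[X,Z] = 6.55 / (2.3875 · 2.9496) = 6.55 / 7.042 = 0.9301
  r[Y,Y] = 1 (diagonal).
  r[Y,Z] = 6 / (2.9155 · 2.9496) = 6 / 8.5994 = 0.6977
  r[Z,Z] = 1 (diagonal).

R is symmetric with unit diagonal. Assembling:

R = [[1, 0.5747, 0.9301],
 [0.5747, 1, 0.6977],
 [0.9301, 0.6977, 1]]


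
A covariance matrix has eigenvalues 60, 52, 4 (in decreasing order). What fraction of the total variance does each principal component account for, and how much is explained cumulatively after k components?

Step 1 — total variance = trace(Sigma) = Σ λ_i = 60 + 52 + 4 = 116.

Step 2 — fraction explained by component i = λ_i / Σ λ:
  PC1: 60/116 = 0.5172
  PC2: 52/116 = 0.4483
  PC3: 4/116 = 0.0345

Step 3 — cumulative fraction after k components = (λ_1 + ... + λ_k) / Σ λ:
  k = 1: 60/116 = 0.5172
  k = 2: (60 + 52)/116 = 112/116 = 0.9655
  k = 3: (60 + 52 + 4)/116 = 116/116 = 1

Summary (fraction, with percent):

explained: PC1 0.5172 (51.72%), PC2 0.4483 (44.83%), PC3 0.0345 (3.45%);  cumulative: 0.5172, 0.9655, 1


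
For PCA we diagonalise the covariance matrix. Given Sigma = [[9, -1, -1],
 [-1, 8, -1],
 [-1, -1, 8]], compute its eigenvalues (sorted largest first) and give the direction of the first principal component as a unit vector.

Step 1 — characteristic polynomial p(λ) = det(λI - Sigma) = λ³ - tr·λ² + c_1·λ - det, where tr = trace, c_1 = sum of the principal 2×2 minors, det = det(Sigma):
  tr = 9 + 8 + 8 = 25,
  c_1 = (9·8 - (-1)²) + (9·8 - (-1)²) + (8·8 - (-1)²) = 71 + 71 + 63 = 205,
  det = 9·(8·8 - (-1)²) - (-1)·((-1)·8 - (-1)·(-1)) + (-1)·((-1)·(-1) - 8·(-1)) = 9·(63) - (-1)·(-9) + (-1)·(9) = 549.
  So p(λ) = λ³ - 25λ² + 205λ - 549.
Step 2 — look for an integer root (rational root theorem: any rational root is an integer divisor of 549). Testing λ = 9:
  p(9) = 729 - 2025 + 1845 - 549 = 0  ✓
  Dividing out (λ - 9): p(λ) = (λ - 9)(λ² - 16λ + 61).
Step 3 — remaining eigenvalues from the quadratic λ² - 16λ + 61 = 0:
  Δ = 16² - 4·61 = 256 - 244 = 12,  λ = (16 ± √12)/2 = (16 ± 3.4641)/2 ≈ 9.7321 or 6.2679.
  Sorted: λ_1 = 9.7321,  λ_2 = 9,  λ_3 = 6.2679  (check: sum = 25 = tr ✓).

Step 4 — unit eigenvector for λ_1 ≈ 9.7321: v spans the null space of (Sigma - λ_1 I), whose rows are
  r_1 = (-0.7321, -1, -1),  r_2 = (-1, -1.7321, -1),  r_3 = (-1, -1, -1.7321).
  v is orthogonal to every row, so take v ∝ r_1 × r_2 = ((-1)·(-1) - (-1)·(-1.7321), (-1)·(-1) - (-0.7321)·(-1), (-0.7321)·(-1.7321) - (-1)·(-1)) ≈ (-0.7321, 0.2679, 0.2679).
  Rescale (multiply by -1 so the first nonzero entry is positive): u = (0.7321, -0.2679, -0.2679).
  ||u|| = √((0.7321)² + (-0.2679)² + (-0.2679)²) = √(0.6795) ≈ 0.8243,  v_1 = u/||u|| ≈ (0.8881, -0.3251, -0.3251) (||v_1|| = 1).

λ_1 = 9.7321,  λ_2 = 9,  λ_3 = 6.2679;  v_1 ≈ (0.8881, -0.3251, -0.3251)


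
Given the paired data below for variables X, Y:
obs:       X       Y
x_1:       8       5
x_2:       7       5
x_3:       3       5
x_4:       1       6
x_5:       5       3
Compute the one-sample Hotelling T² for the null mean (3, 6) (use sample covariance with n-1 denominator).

Step 1 — sample mean vector:
  mean(X) = (8 + 7 + 3 + 1 + 5) / 5 = 24/5 = 4.8
  mean(Y) = (5 + 5 + 5 + 6 + 3) / 5 = 24/5 = 4.8
  x̄ = (4.8, 4.8),  deviation x̄ - mu_0 = (4.8, 4.8) - (3, 6) = (1.8, -1.2).

Step 2 — sample covariance matrix, S[i,j] = (1/(n-1)) · Σ_k (x_{k,i} - mean_i) · (x_{k,j} - mean_j), divisor n-1 = 4:
  S[X,X] = ((3.2)·(3.2) + (2.2)·(2.2) + (-1.8)·(-1.8) + (-3.8)·(-3.8) + (0.2)·(0.2)) / 4 = 32.8/4 = 8.2
  S[X,Y] = ((3.2)·(0.2) + (2.2)·(0.2) + (-1.8)·(0.2) + (-3.8)·(1.2) + (0.2)·(-1.8)) / 4 = -4.2/4 = -1.05
  S[Y,Y] = ((0.2)·(0.2) + (0.2)·(0.2) + (0.2)·(0.2) + (1.2)·(1.2) + (-1.8)·(-1.8)) / 4 = 4.8/4 = 1.2
  S = [[8.2, -1.05],
 [-1.05, 1.2]].

Step 3 — invert S. det(S) = 8.2·1.2 - (-1.05)² = 8.7375.
  S^{-1} = (1/det) · [[d, -b], [-b, a]] = [[0.1373, 0.1202],
 [0.1202, 0.9385]].

Step 4 — quadratic form (x̄ - mu_0)^T · S^{-1} · (x̄ - mu_0):
  S^{-1} · (x̄ - mu_0) = (0.103, -0.9099),
  (x̄ - mu_0)^T · [...] = (1.8)·(0.103) + (-1.2)·(-0.9099) = 1.2773.

Step 5 — scale by n: T² = 5 · 1.2773 = 6.3863.

T² ≈ 6.3863


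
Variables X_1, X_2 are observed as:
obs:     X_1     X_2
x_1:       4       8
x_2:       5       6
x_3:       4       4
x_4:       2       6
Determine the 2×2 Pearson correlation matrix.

Step 1 — column means:
  mean(X_1) = (4 + 5 + 4 + 2) / 4 = 15/4 = 3.75
  mean(X_2) = (8 + 6 + 4 + 6) / 4 = 24/4 = 6

Step 2 — sample variances and covariances s[i,j] = (1/(n-1)) · Σ_k (x_{k,i} - mean_i) · (x_{k,j} - mean_j), with n-1 = 3:
  s[X_1,X_1] = ((0.25)·(0.25) + (1.25)·(1.25) + (0.25)·(0.25) + (-1.75)·(-1.75)) / 3 = 4.75/3 = 1.5833
  s[X_1,X_2] = ((0.25)·(2) + (1.25)·(0) + (0.25)·(-2) + (-1.75)·(0)) / 3 = 0/3 = 0
  s[X_2,X_2] = ((2)·(2) + (0)·(0) + (-2)·(-2) + (0)·(0)) / 3 = 8/3 = 2.6667
  Sample standard deviations s_i = √(s[i,i]):
  s(X_1) = √(1.5833) = 1.2583
  s(X_2) = √(2.6667) = 1.633

Step 3 — r_{ij} = s_{ij} / (s_i · s_j):
  r[X_1,X_1] = 1 (diagonal).
  r[X_1,X_2] = 0 / (1.2583 · 1.633) = 0 / 2.0548 = 0
  r[X_2,X_2] = 1 (diagonal).

R is symmetric with unit diagonal. Assembling:

R = [[1, 0],
 [0, 1]]


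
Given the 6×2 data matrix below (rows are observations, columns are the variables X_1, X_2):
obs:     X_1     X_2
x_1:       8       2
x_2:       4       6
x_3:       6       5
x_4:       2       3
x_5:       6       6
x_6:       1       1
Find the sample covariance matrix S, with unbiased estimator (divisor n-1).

Step 1 — column means:
  mean(X_1) = (8 + 4 + 6 + 2 + 6 + 1) / 6 = 27/6 = 4.5
  mean(X_2) = (2 + 6 + 5 + 3 + 6 + 1) / 6 = 23/6 = 3.8333

Step 2 — sample covariance S[i,j] = (1/(n-1)) · Σ_k (x_{k,i} - mean_i) · (x_{k,j} - mean_j), with n-1 = 5.
  S[X_1,X_1] = ((3.5)·(3.5) + (-0.5)·(-0.5) + (1.5)·(1.5) + (-2.5)·(-2.5) + (1.5)·(1.5) + (-3.5)·(-3.5)) / 5 = 35.5/5 = 7.1
  S[X_1,X_2] = ((3.5)·(-1.8333) + (-0.5)·(2.1667) + (1.5)·(1.1667) + (-2.5)·(-0.8333) + (1.5)·(2.1667) + (-3.5)·(-2.8333)) / 5 = 9.5/5 = 1.9
  S[X_2,X_2] = ((-1.8333)·(-1.8333) + (2.1667)·(2.1667) + (1.1667)·(1.1667) + (-0.8333)·(-0.8333) + (2.1667)·(2.1667) + (-2.8333)·(-2.8333)) / 5 = 22.8333/5 = 4.5667

S is symmetric (S[j,i] = S[i,j]). Assembling:

S = [[7.1, 1.9],
 [1.9, 4.5667]]


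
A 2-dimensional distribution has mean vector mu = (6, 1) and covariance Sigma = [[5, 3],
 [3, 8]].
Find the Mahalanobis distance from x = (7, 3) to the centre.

Step 1 — centre the observation: (x - mu) = (1, 2).

Step 2 — invert Sigma. det(Sigma) = 5·8 - (3)² = 31.
  Sigma^{-1} = (1/det) · [[d, -b], [-b, a]] = [[0.2581, -0.0968],
 [-0.0968, 0.1613]].

Step 3 — form the quadratic (x - mu)^T · Sigma^{-1} · (x - mu):
  Sigma^{-1} · (x - mu) = (0.0645, 0.2258).
  (x - mu)^T · [Sigma^{-1} · (x - mu)] = (1)·(0.0645) + (2)·(0.2258) = 0.5161.

Step 4 — take square root: d = √(0.5161) ≈ 0.7184.

d(x, mu) = √(0.5161) ≈ 0.7184


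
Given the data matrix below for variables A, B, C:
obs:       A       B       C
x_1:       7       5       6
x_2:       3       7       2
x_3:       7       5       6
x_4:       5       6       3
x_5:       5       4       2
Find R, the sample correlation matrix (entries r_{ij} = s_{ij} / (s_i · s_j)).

Step 1 — column means:
  mean(A) = (7 + 3 + 7 + 5 + 5) / 5 = 27/5 = 5.4
  mean(B) = (5 + 7 + 5 + 6 + 4) / 5 = 27/5 = 5.4
  mean(C) = (6 + 2 + 6 + 3 + 2) / 5 = 19/5 = 3.8

Step 2 — sample variances and covariances s[i,j] = (1/(n-1)) · Σ_k (x_{k,i} - mean_i) · (x_{k,j} - mean_j), with n-1 = 4:
  s[A,A] = ((1.6)·(1.6) + (-2.4)·(-2.4) + (1.6)·(1.6) + (-0.4)·(-0.4) + (-0.4)·(-0.4)) / 4 = 11.2/4 = 2.8
  s[A,B] = ((1.6)·(-0.4) + (-2.4)·(1.6) + (1.6)·(-0.4) + (-0.4)·(0.6) + (-0.4)·(-1.4)) / 4 = -4.8/4 = -1.2
  s[A,C] = ((1.6)·(2.2) + (-2.4)·(-1.8) + (1.6)·(2.2) + (-0.4)·(-0.8) + (-0.4)·(-1.8)) / 4 = 12.4/4 = 3.1
  s[B,B] = ((-0.4)·(-0.4) + (1.6)·(1.6) + (-0.4)·(-0.4) + (0.6)·(0.6) + (-1.4)·(-1.4)) / 4 = 5.2/4 = 1.3
  s[B,C] = ((-0.4)·(2.2) + (1.6)·(-1.8) + (-0.4)·(2.2) + (0.6)·(-0.8) + (-1.4)·(-1.8)) / 4 = -2.6/4 = -0.65
  s[C,C] = ((2.2)·(2.2) + (-1.8)·(-1.8) + (2.2)·(2.2) + (-0.8)·(-0.8) + (-1.8)·(-1.8)) / 4 = 16.8/4 = 4.2
  Sample standard deviations s_i = √(s[i,i]):
  s(A) = √(2.8) = 1.6733
  s(B) = √(1.3) = 1.1402
  s(C) = √(4.2) = 2.0494

Step 3 — r_{ij} = s_{ij} / (s_i · s_j):
  r[A,A] = 1 (diagonal).
  r[A,B] = -1.2 / (1.6733 · 1.1402) = -1.2 / 1.9079 = -0.629
  r[A,C] = 3.1 / (1.6733 · 2.0494) = 3.1 / 3.4293 = 0.904
  r[B,B] = 1 (diagonal).
  r[B,C] = -0.65 / (1.1402 · 2.0494) = -0.65 / 2.3367 = -0.2782
  r[C,C] = 1 (diagonal).

R is symmetric with unit diagonal. Assembling:

R = [[1, -0.629, 0.904],
 [-0.629, 1, -0.2782],
 [0.904, -0.2782, 1]]


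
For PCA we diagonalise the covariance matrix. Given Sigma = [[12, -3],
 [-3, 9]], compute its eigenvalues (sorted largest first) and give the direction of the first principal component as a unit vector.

Step 1 — characteristic polynomial of 2×2 Sigma:
  det(Sigma - λI) = λ² - trace · λ + det = 0.
  trace = 12 + 9 = 21, det = 12·9 - (-3)² = 99.
Step 2 — discriminant:
  Δ = trace² - 4·det = 441 - 396 = 45.
Step 3 — eigenvalues:
  λ = (trace ± √Δ)/2 = (21 ± 6.7082)/2,
  λ_1 = 13.8541,  λ_2 = 7.1459.

Step 4 — unit eigenvector for λ_1: solve (Sigma - λ_1 I)v = 0. First row:
  (12 - 13.8541)·v_x + (-3)·v_y = 0, i.e. (-1.8541)·v_x + (-3)·v_y = 0,
  so v ∝ (b, λ_1 - a) = (-3, 1.8541); multiply by -1 so the first entry is positive: u = (3, -1.8541).
  ||u|| = √((3)² + (-1.8541)²) = √(12.4377) ≈ 3.5267,
  v_1 = u/||u|| ≈ (0.8507, -0.5257) (||v_1|| = 1).

λ_1 = 13.8541,  λ_2 = 7.1459;  v_1 ≈ (0.8507, -0.5257)


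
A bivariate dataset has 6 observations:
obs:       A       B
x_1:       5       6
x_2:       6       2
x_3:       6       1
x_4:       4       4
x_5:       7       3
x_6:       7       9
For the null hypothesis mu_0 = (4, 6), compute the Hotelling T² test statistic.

Step 1 — sample mean vector:
  mean(A) = (5 + 6 + 6 + 4 + 7 + 7) / 6 = 35/6 = 5.8333
  mean(B) = (6 + 2 + 1 + 4 + 3 + 9) / 6 = 25/6 = 4.1667
  x̄ = (5.8333, 4.1667),  deviation x̄ - mu_0 = (5.8333, 4.1667) - (4, 6) = (1.8333, -1.8333).

Step 2 — sample covariance matrix, S[i,j] = (1/(n-1)) · Σ_k (x_{k,i} - mean_i) · (x_{k,j} - mean_j), divisor n-1 = 5:
  S[A,A] = ((-0.8333)·(-0.8333) + (0.1667)·(0.1667) + (0.1667)·(0.1667) + (-1.8333)·(-1.8333) + (1.1667)·(1.1667) + (1.1667)·(1.1667)) / 5 = 6.8333/5 = 1.3667
  S[A,B] = ((-0.8333)·(1.8333) + (0.1667)·(-2.1667) + (0.1667)·(-3.1667) + (-1.8333)·(-0.1667) + (1.1667)·(-1.1667) + (1.1667)·(4.8333)) / 5 = 2.1667/5 = 0.4333
  S[B,B] = ((1.8333)·(1.8333) + (-2.1667)·(-2.1667) + (-3.1667)·(-3.1667) + (-0.1667)·(-0.1667) + (-1.1667)·(-1.1667) + (4.8333)·(4.8333)) / 5 = 42.8333/5 = 8.5667
  S = [[1.3667, 0.4333],
 [0.4333, 8.5667]].

Step 3 — invert S. det(S) = 1.3667·8.5667 - (0.4333)² = 11.52.
  S^{-1} = (1/det) · [[d, -b], [-b, a]] = [[0.7436, -0.0376],
 [-0.0376, 0.1186]].

Step 4 — quadratic form (x̄ - mu_0)^T · S^{-1} · (x̄ - mu_0):
  S^{-1} · (x̄ - mu_0) = (1.4323, -0.2865),
  (x̄ - mu_0)^T · [...] = (1.8333)·(1.4323) + (-1.8333)·(-0.2865) = 3.151.

Step 5 — scale by n: T² = 6 · 3.151 = 18.9062.

T² ≈ 18.9062


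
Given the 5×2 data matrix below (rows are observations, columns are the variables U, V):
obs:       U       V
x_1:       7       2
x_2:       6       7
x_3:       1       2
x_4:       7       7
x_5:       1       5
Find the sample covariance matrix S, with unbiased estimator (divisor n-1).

Step 1 — column means:
  mean(U) = (7 + 6 + 1 + 7 + 1) / 5 = 22/5 = 4.4
  mean(V) = (2 + 7 + 2 + 7 + 5) / 5 = 23/5 = 4.6

Step 2 — sample covariance S[i,j] = (1/(n-1)) · Σ_k (x_{k,i} - mean_i) · (x_{k,j} - mean_j), with n-1 = 4.
  S[U,U] = ((2.6)·(2.6) + (1.6)·(1.6) + (-3.4)·(-3.4) + (2.6)·(2.6) + (-3.4)·(-3.4)) / 4 = 39.2/4 = 9.8
  S[U,V] = ((2.6)·(-2.6) + (1.6)·(2.4) + (-3.4)·(-2.6) + (2.6)·(2.4) + (-3.4)·(0.4)) / 4 = 10.8/4 = 2.7
  S[V,V] = ((-2.6)·(-2.6) + (2.4)·(2.4) + (-2.6)·(-2.6) + (2.4)·(2.4) + (0.4)·(0.4)) / 4 = 25.2/4 = 6.3

S is symmetric (S[j,i] = S[i,j]). Assembling:

S = [[9.8, 2.7],
 [2.7, 6.3]]


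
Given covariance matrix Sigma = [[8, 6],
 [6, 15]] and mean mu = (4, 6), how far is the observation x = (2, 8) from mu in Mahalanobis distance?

Step 1 — centre the observation: (x - mu) = (-2, 2).

Step 2 — invert Sigma. det(Sigma) = 8·15 - (6)² = 84.
  Sigma^{-1} = (1/det) · [[d, -b], [-b, a]] = [[0.1786, -0.0714],
 [-0.0714, 0.0952]].

Step 3 — form the quadratic (x - mu)^T · Sigma^{-1} · (x - mu):
  Sigma^{-1} · (x - mu) = (-0.5, 0.3333).
  (x - mu)^T · [Sigma^{-1} · (x - mu)] = (-2)·(-0.5) + (2)·(0.3333) = 1.6667.

Step 4 — take square root: d = √(1.6667) ≈ 1.291.

d(x, mu) = √(1.6667) ≈ 1.291


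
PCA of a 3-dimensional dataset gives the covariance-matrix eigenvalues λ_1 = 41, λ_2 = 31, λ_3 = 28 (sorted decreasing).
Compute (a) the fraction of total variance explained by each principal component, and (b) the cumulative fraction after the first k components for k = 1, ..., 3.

Step 1 — total variance = trace(Sigma) = Σ λ_i = 41 + 31 + 28 = 100.

Step 2 — fraction explained by component i = λ_i / Σ λ:
  PC1: 41/100 = 0.41
  PC2: 31/100 = 0.31
  PC3: 28/100 = 0.28

Step 3 — cumulative fraction after k components = (λ_1 + ... + λ_k) / Σ λ:
  k = 1: 41/100 = 0.41
  k = 2: (41 + 31)/100 = 72/100 = 0.72
  k = 3: (41 + 31 + 28)/100 = 100/100 = 1

Summary (fraction, with percent):

explained: PC1 0.41 (41%), PC2 0.31 (31%), PC3 0.28 (28%);  cumulative: 0.41, 0.72, 1


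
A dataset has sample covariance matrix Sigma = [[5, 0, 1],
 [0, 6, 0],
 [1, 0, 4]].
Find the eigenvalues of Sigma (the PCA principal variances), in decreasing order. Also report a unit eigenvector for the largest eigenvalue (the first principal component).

Step 1 — characteristic polynomial p(λ) = det(λI - Sigma) = λ³ - tr·λ² + c_1·λ - det, where tr = trace, c_1 = sum of the principal 2×2 minors, det = det(Sigma):
  tr = 5 + 6 + 4 = 15,
  c_1 = (5·6 - (0)²) + (5·4 - (1)²) + (6·4 - (0)²) = 30 + 19 + 24 = 73,
  det = 5·(6·4 - (0)²) - (0)·((0)·4 - (0)·(1)) + (1)·((0)·(0) - 6·(1)) = 5·(24) - (0)·(0) + (1)·(-6) = 114.
  So p(λ) = λ³ - 15λ² + 73λ - 114.
Step 2 — look for an integer root (rational root theorem: any rational root is an integer divisor of 114). Testing λ = 6:
  p(6) = 216 - 540 + 438 - 114 = 0  ✓
  Dividing out (λ - 6): p(λ) = (λ - 6)(λ² - 9λ + 19).
Step 3 — remaining eigenvalues from the quadratic λ² - 9λ + 19 = 0:
  Δ = 9² - 4·19 = 81 - 76 = 5,  λ = (9 ± √5)/2 = (9 ± 2.2361)/2 ≈ 5.618 or 3.382.
  Sorted: λ_1 = 6,  λ_2 = 5.618,  λ_3 = 3.382  (check: sum = 15 = tr ✓).

Step 4 — unit eigenvector for λ_1 = 6: v spans the null space of (Sigma - λ_1 I), whose rows are
  r_1 = (-1, 0, 1),  r_2 = (0, 0, 0),  r_3 = (1, 0, -2).
  v is orthogonal to every row, so take v ∝ r_1 × r_3 = ((0)·(-2) - (1)·(0), (1)·(1) - (-1)·(-2), (-1)·(0) - (0)·(1)) = (0, -1, 0).
  Rescale (multiply by -1 so the first nonzero entry is positive): u = (0, 1, 0).
  ||u|| = √((0)² + (1)² + (0)²) = √(1) = 1,  v_1 = u/||u|| ≈ (0, 1, 0) (||v_1|| = 1).

λ_1 = 6,  λ_2 = 5.618,  λ_3 = 3.382;  v_1 ≈ (0, 1, 0)


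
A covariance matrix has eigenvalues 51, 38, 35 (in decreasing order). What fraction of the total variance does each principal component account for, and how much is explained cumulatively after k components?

Step 1 — total variance = trace(Sigma) = Σ λ_i = 51 + 38 + 35 = 124.

Step 2 — fraction explained by component i = λ_i / Σ λ:
  PC1: 51/124 = 0.4113
  PC2: 38/124 = 0.3065
  PC3: 35/124 = 0.2823

Step 3 — cumulative fraction after k components = (λ_1 + ... + λ_k) / Σ λ:
  k = 1: 51/124 = 0.4113
  k = 2: (51 + 38)/124 = 89/124 = 0.7177
  k = 3: (51 + 38 + 35)/124 = 124/124 = 1

Summary (fraction, with percent):

explained: PC1 0.4113 (41.13%), PC2 0.3065 (30.65%), PC3 0.2823 (28.23%);  cumulative: 0.4113, 0.7177, 1


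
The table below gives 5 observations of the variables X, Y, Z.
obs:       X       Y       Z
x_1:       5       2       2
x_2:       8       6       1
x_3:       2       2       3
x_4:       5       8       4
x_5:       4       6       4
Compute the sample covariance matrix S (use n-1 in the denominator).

Step 1 — column means:
  mean(X) = (5 + 8 + 2 + 5 + 4) / 5 = 24/5 = 4.8
  mean(Y) = (2 + 6 + 2 + 8 + 6) / 5 = 24/5 = 4.8
  mean(Z) = (2 + 1 + 3 + 4 + 4) / 5 = 14/5 = 2.8

Step 2 — sample covariance S[i,j] = (1/(n-1)) · Σ_k (x_{k,i} - mean_i) · (x_{k,j} - mean_j), with n-1 = 4.
  S[X,X] = ((0.2)·(0.2) + (3.2)·(3.2) + (-2.8)·(-2.8) + (0.2)·(0.2) + (-0.8)·(-0.8)) / 4 = 18.8/4 = 4.7
  S[X,Y] = ((0.2)·(-2.8) + (3.2)·(1.2) + (-2.8)·(-2.8) + (0.2)·(3.2) + (-0.8)·(1.2)) / 4 = 10.8/4 = 2.7
  S[X,Z] = ((0.2)·(-0.8) + (3.2)·(-1.8) + (-2.8)·(0.2) + (0.2)·(1.2) + (-0.8)·(1.2)) / 4 = -7.2/4 = -1.8
  S[Y,Y] = ((-2.8)·(-2.8) + (1.2)·(1.2) + (-2.8)·(-2.8) + (3.2)·(3.2) + (1.2)·(1.2)) / 4 = 28.8/4 = 7.2
  S[Y,Z] = ((-2.8)·(-0.8) + (1.2)·(-1.8) + (-2.8)·(0.2) + (3.2)·(1.2) + (1.2)·(1.2)) / 4 = 4.8/4 = 1.2
  S[Z,Z] = ((-0.8)·(-0.8) + (-1.8)·(-1.8) + (0.2)·(0.2) + (1.2)·(1.2) + (1.2)·(1.2)) / 4 = 6.8/4 = 1.7

S is symmetric (S[j,i] = S[i,j]). Assembling:

S = [[4.7, 2.7, -1.8],
 [2.7, 7.2, 1.2],
 [-1.8, 1.2, 1.7]]


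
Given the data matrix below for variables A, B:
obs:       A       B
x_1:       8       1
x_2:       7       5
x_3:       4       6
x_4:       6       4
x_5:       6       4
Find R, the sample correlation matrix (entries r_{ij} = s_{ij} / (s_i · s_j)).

Step 1 — column means:
  mean(A) = (8 + 7 + 4 + 6 + 6) / 5 = 31/5 = 6.2
  mean(B) = (1 + 5 + 6 + 4 + 4) / 5 = 20/5 = 4

Step 2 — sample variances and covariances s[i,j] = (1/(n-1)) · Σ_k (x_{k,i} - mean_i) · (x_{k,j} - mean_j), with n-1 = 4:
  s[A,A] = ((1.8)·(1.8) + (0.8)·(0.8) + (-2.2)·(-2.2) + (-0.2)·(-0.2) + (-0.2)·(-0.2)) / 4 = 8.8/4 = 2.2
  s[A,B] = ((1.8)·(-3) + (0.8)·(1) + (-2.2)·(2) + (-0.2)·(0) + (-0.2)·(0)) / 4 = -9/4 = -2.25
  s[B,B] = ((-3)·(-3) + (1)·(1) + (2)·(2) + (0)·(0) + (0)·(0)) / 4 = 14/4 = 3.5
  Sample standard deviations s_i = √(s[i,i]):
  s(A) = √(2.2) = 1.4832
  s(B) = √(3.5) = 1.8708

Step 3 — r_{ij} = s_{ij} / (s_i · s_j):
  r[A,A] = 1 (diagonal).
  r[A,B] = -2.25 / (1.4832 · 1.8708) = -2.25 / 2.7749 = -0.8108
  r[B,B] = 1 (diagonal).

R is symmetric with unit diagonal. Assembling:

R = [[1, -0.8108],
 [-0.8108, 1]]


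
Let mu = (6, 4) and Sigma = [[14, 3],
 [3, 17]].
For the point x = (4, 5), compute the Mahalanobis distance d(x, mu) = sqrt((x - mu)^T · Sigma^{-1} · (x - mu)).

Step 1 — centre the observation: (x - mu) = (-2, 1).

Step 2 — invert Sigma. det(Sigma) = 14·17 - (3)² = 229.
  Sigma^{-1} = (1/det) · [[d, -b], [-b, a]] = [[0.0742, -0.0131],
 [-0.0131, 0.0611]].

Step 3 — form the quadratic (x - mu)^T · Sigma^{-1} · (x - mu):
  Sigma^{-1} · (x - mu) = (-0.1616, 0.0873).
  (x - mu)^T · [Sigma^{-1} · (x - mu)] = (-2)·(-0.1616) + (1)·(0.0873) = 0.4105.

Step 4 — take square root: d = √(0.4105) ≈ 0.6407.

d(x, mu) = √(0.4105) ≈ 0.6407


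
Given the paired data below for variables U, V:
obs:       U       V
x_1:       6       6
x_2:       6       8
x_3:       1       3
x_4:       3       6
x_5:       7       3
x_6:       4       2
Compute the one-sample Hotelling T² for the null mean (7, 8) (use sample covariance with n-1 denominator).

Step 1 — sample mean vector:
  mean(U) = (6 + 6 + 1 + 3 + 7 + 4) / 6 = 27/6 = 4.5
  mean(V) = (6 + 8 + 3 + 6 + 3 + 2) / 6 = 28/6 = 4.6667
  x̄ = (4.5, 4.6667),  deviation x̄ - mu_0 = (4.5, 4.6667) - (7, 8) = (-2.5, -3.3333).

Step 2 — sample covariance matrix, S[i,j] = (1/(n-1)) · Σ_k (x_{k,i} - mean_i) · (x_{k,j} - mean_j), divisor n-1 = 5:
  S[U,U] = ((1.5)·(1.5) + (1.5)·(1.5) + (-3.5)·(-3.5) + (-1.5)·(-1.5) + (2.5)·(2.5) + (-0.5)·(-0.5)) / 5 = 25.5/5 = 5.1
  S[U,V] = ((1.5)·(1.3333) + (1.5)·(3.3333) + (-3.5)·(-1.6667) + (-1.5)·(1.3333) + (2.5)·(-1.6667) + (-0.5)·(-2.6667)) / 5 = 8/5 = 1.6
  S[V,V] = ((1.3333)·(1.3333) + (3.3333)·(3.3333) + (-1.6667)·(-1.6667) + (1.3333)·(1.3333) + (-1.6667)·(-1.6667) + (-2.6667)·(-2.6667)) / 5 = 27.3333/5 = 5.4667
  S = [[5.1, 1.6],
 [1.6, 5.4667]].

Step 3 — invert S. det(S) = 5.1·5.4667 - (1.6)² = 25.32.
  S^{-1} = (1/det) · [[d, -b], [-b, a]] = [[0.2159, -0.0632],
 [-0.0632, 0.2014]].

Step 4 — quadratic form (x̄ - mu_0)^T · S^{-1} · (x̄ - mu_0):
  S^{-1} · (x̄ - mu_0) = (-0.3291, -0.5134),
  (x̄ - mu_0)^T · [...] = (-2.5)·(-0.3291) + (-3.3333)·(-0.5134) = 2.5342.

Step 5 — scale by n: T² = 6 · 2.5342 = 15.2054.

T² ≈ 15.2054


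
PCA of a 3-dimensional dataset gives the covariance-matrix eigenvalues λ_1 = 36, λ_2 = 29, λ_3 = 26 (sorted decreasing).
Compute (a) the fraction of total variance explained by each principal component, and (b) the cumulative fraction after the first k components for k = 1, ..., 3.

Step 1 — total variance = trace(Sigma) = Σ λ_i = 36 + 29 + 26 = 91.

Step 2 — fraction explained by component i = λ_i / Σ λ:
  PC1: 36/91 = 0.3956
  PC2: 29/91 = 0.3187
  PC3: 26/91 = 0.2857

Step 3 — cumulative fraction after k components = (λ_1 + ... + λ_k) / Σ λ:
  k = 1: 36/91 = 0.3956
  k = 2: (36 + 29)/91 = 65/91 = 0.7143
  k = 3: (36 + 29 + 26)/91 = 91/91 = 1

Summary (fraction, with percent):

explained: PC1 0.3956 (39.56%), PC2 0.3187 (31.87%), PC3 0.2857 (28.57%);  cumulative: 0.3956, 0.7143, 1


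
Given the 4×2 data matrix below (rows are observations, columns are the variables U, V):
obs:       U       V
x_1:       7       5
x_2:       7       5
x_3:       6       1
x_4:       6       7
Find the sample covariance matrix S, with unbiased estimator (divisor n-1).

Step 1 — column means:
  mean(U) = (7 + 7 + 6 + 6) / 4 = 26/4 = 6.5
  mean(V) = (5 + 5 + 1 + 7) / 4 = 18/4 = 4.5

Step 2 — sample covariance S[i,j] = (1/(n-1)) · Σ_k (x_{k,i} - mean_i) · (x_{k,j} - mean_j), with n-1 = 3.
  S[U,U] = ((0.5)·(0.5) + (0.5)·(0.5) + (-0.5)·(-0.5) + (-0.5)·(-0.5)) / 3 = 1/3 = 0.3333
  S[U,V] = ((0.5)·(0.5) + (0.5)·(0.5) + (-0.5)·(-3.5) + (-0.5)·(2.5)) / 3 = 1/3 = 0.3333
  S[V,V] = ((0.5)·(0.5) + (0.5)·(0.5) + (-3.5)·(-3.5) + (2.5)·(2.5)) / 3 = 19/3 = 6.3333

S is symmetric (S[j,i] = S[i,j]). Assembling:

S = [[0.3333, 0.3333],
 [0.3333, 6.3333]]


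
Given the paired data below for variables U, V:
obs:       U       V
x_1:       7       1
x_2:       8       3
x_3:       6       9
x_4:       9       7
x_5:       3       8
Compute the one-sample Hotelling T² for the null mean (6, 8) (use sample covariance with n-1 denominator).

Step 1 — sample mean vector:
  mean(U) = (7 + 8 + 6 + 9 + 3) / 5 = 33/5 = 6.6
  mean(V) = (1 + 3 + 9 + 7 + 8) / 5 = 28/5 = 5.6
  x̄ = (6.6, 5.6),  deviation x̄ - mu_0 = (6.6, 5.6) - (6, 8) = (0.6, -2.4).

Step 2 — sample covariance matrix, S[i,j] = (1/(n-1)) · Σ_k (x_{k,i} - mean_i) · (x_{k,j} - mean_j), divisor n-1 = 4:
  S[U,U] = ((0.4)·(0.4) + (1.4)·(1.4) + (-0.6)·(-0.6) + (2.4)·(2.4) + (-3.6)·(-3.6)) / 4 = 21.2/4 = 5.3
  S[U,V] = ((0.4)·(-4.6) + (1.4)·(-2.6) + (-0.6)·(3.4) + (2.4)·(1.4) + (-3.6)·(2.4)) / 4 = -12.8/4 = -3.2
  S[V,V] = ((-4.6)·(-4.6) + (-2.6)·(-2.6) + (3.4)·(3.4) + (1.4)·(1.4) + (2.4)·(2.4)) / 4 = 47.2/4 = 11.8
  S = [[5.3, -3.2],
 [-3.2, 11.8]].

Step 3 — invert S. det(S) = 5.3·11.8 - (-3.2)² = 52.3.
  S^{-1} = (1/det) · [[d, -b], [-b, a]] = [[0.2256, 0.0612],
 [0.0612, 0.1013]].

Step 4 — quadratic form (x̄ - mu_0)^T · S^{-1} · (x̄ - mu_0):
  S^{-1} · (x̄ - mu_0) = (-0.0115, -0.2065),
  (x̄ - mu_0)^T · [...] = (0.6)·(-0.0115) + (-2.4)·(-0.2065) = 0.4887.

Step 5 — scale by n: T² = 5 · 0.4887 = 2.4436.

T² ≈ 2.4436


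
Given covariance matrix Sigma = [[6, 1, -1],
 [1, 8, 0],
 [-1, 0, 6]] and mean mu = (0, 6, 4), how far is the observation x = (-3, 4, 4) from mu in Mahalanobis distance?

Step 1 — centre the observation: (x - mu) = (-3, -2, 0).

Step 2 — invert Sigma (cofactor / det for 3×3, or solve directly):
  Sigma^{-1} = [[0.1752, -0.0219, 0.0292],
 [-0.0219, 0.1277, -0.0036],
 [0.0292, -0.0036, 0.1715]].

Step 3 — form the quadratic (x - mu)^T · Sigma^{-1} · (x - mu):
  Sigma^{-1} · (x - mu) = (-0.4818, -0.1898, -0.0803).
  (x - mu)^T · [Sigma^{-1} · (x - mu)] = (-3)·(-0.4818) + (-2)·(-0.1898) + (0)·(-0.0803) = 1.8248.

Step 4 — take square root: d = √(1.8248) ≈ 1.3509.

d(x, mu) = √(1.8248) ≈ 1.3509


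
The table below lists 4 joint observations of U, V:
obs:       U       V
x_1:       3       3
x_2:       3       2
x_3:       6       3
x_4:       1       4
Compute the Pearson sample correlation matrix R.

Step 1 — column means:
  mean(U) = (3 + 3 + 6 + 1) / 4 = 13/4 = 3.25
  mean(V) = (3 + 2 + 3 + 4) / 4 = 12/4 = 3

Step 2 — sample variances and covariances s[i,j] = (1/(n-1)) · Σ_k (x_{k,i} - mean_i) · (x_{k,j} - mean_j), with n-1 = 3:
  s[U,U] = ((-0.25)·(-0.25) + (-0.25)·(-0.25) + (2.75)·(2.75) + (-2.25)·(-2.25)) / 3 = 12.75/3 = 4.25
  s[U,V] = ((-0.25)·(0) + (-0.25)·(-1) + (2.75)·(0) + (-2.25)·(1)) / 3 = -2/3 = -0.6667
  s[V,V] = ((0)·(0) + (-1)·(-1) + (0)·(0) + (1)·(1)) / 3 = 2/3 = 0.6667
  Sample standard deviations s_i = √(s[i,i]):
  s(U) = √(4.25) = 2.0616
  s(V) = √(0.6667) = 0.8165

Step 3 — r_{ij} = s_{ij} / (s_i · s_j):
  r[U,U] = 1 (diagonal).
  r[U,V] = -0.6667 / (2.0616 · 0.8165) = -0.6667 / 1.6833 = -0.3961
  r[V,V] = 1 (diagonal).

R is symmetric with unit diagonal. Assembling:

R = [[1, -0.3961],
 [-0.3961, 1]]


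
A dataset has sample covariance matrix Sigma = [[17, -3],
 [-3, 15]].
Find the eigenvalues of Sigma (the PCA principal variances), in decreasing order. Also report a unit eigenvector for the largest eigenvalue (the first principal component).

Step 1 — characteristic polynomial of 2×2 Sigma:
  det(Sigma - λI) = λ² - trace · λ + det = 0.
  trace = 17 + 15 = 32, det = 17·15 - (-3)² = 246.
Step 2 — discriminant:
  Δ = trace² - 4·det = 1024 - 984 = 40.
Step 3 — eigenvalues:
  λ = (trace ± √Δ)/2 = (32 ± 6.3246)/2,
  λ_1 = 19.1623,  λ_2 = 12.8377.

Step 4 — unit eigenvector for λ_1: solve (Sigma - λ_1 I)v = 0. First row:
  (17 - 19.1623)·v_x + (-3)·v_y = 0, i.e. (-2.1623)·v_x + (-3)·v_y = 0,
  so v ∝ (b, λ_1 - a) = (-3, 2.1623); multiply by -1 so the first entry is positive: u = (3, -2.1623).
  ||u|| = √((3)² + (-2.1623)²) = √(13.6754) ≈ 3.698,
  v_1 = u/||u|| ≈ (0.8112, -0.5847) (||v_1|| = 1).

λ_1 = 19.1623,  λ_2 = 12.8377;  v_1 ≈ (0.8112, -0.5847)


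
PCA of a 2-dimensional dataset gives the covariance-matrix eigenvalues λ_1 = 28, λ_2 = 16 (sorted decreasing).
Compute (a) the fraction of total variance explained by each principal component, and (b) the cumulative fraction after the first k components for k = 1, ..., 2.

Step 1 — total variance = trace(Sigma) = Σ λ_i = 28 + 16 = 44.

Step 2 — fraction explained by component i = λ_i / Σ λ:
  PC1: 28/44 = 0.6364
  PC2: 16/44 = 0.3636

Step 3 — cumulative fraction after k components = (λ_1 + ... + λ_k) / Σ λ:
  k = 1: 28/44 = 0.6364
  k = 2: (28 + 16)/44 = 44/44 = 1

Summary (fraction, with percent):

explained: PC1 0.6364 (63.64%), PC2 0.3636 (36.36%);  cumulative: 0.6364, 1
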